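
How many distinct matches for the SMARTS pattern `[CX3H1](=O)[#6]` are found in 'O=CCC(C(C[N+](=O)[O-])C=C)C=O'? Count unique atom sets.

2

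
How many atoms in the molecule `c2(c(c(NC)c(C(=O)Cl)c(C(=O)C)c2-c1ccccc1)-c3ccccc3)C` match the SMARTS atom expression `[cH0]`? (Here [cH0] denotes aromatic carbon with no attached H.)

8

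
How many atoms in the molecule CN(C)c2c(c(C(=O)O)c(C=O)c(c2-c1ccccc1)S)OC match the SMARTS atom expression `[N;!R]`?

1

The query [N;!R] means: aliphatic nitrogen not in a ring.
Check the 23 heavy atoms by environment: 12× c (aromatic, in 6-ring) → no; 1× N (acyclic) → match; 5× C (acyclic) → no; 4× O (acyclic) → no; 1× S (acyclic) → no.
That gives 1 matching atom.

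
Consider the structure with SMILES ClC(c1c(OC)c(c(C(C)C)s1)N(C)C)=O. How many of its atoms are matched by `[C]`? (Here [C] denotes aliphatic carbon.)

Check the 16 heavy atoms by environment: 1× s (aromatic) → no; 4× c (aromatic) → no; 1× N → no; 7× C → match; 2× O → no; 1× Cl → no.
That gives 7 matching atoms.

7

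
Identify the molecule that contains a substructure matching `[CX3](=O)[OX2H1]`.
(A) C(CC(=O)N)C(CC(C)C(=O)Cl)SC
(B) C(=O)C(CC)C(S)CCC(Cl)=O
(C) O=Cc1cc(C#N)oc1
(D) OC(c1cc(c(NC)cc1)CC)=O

[CX3](=O)[OX2H1] describes an sp2 carbon double-bonded to O and single-bonded to an -OH oxygen (a carboxylic acid).
(A) has a primary amide (-C(=O)NH2) but the carbonyl is bonded to N, not to an -OH oxygen.
(B) has an aldehyde (-CHO) but there is no singly-bonded oxygen on the carbonyl carbon.
(C) has an aldehyde (-CHO) but there is no singly-bonded oxygen on the carbonyl carbon.
(D) contains a carboxylic acid group (-C(=O)OH), which satisfies every atom and bond constraint.
So the answer is (D).

D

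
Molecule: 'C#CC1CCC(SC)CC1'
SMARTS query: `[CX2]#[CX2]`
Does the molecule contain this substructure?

Yes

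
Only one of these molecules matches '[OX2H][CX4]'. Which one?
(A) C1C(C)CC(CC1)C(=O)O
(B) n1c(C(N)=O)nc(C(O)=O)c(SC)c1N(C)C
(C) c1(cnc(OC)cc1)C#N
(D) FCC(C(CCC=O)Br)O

D

[OX2H][CX4] describes a hydroxyl oxygen bound to an sp3 (X4) carbon (an aliphatic alcohol).
(A) has a carboxylic acid group (-C(=O)OH) but the -OH is on a CX3 carbonyl carbon, not a CX4 carbon.
(B) has a carboxylic acid group (-C(=O)OH) but the -OH is on a CX3 carbonyl carbon, not a CX4 carbon.
(C) has a methoxy ether (-OCH3) but the oxygen has H0 (ether), not H1.
(D) contains a hydroxyl group (-OH), which satisfies every atom and bond constraint.
So the answer is (D).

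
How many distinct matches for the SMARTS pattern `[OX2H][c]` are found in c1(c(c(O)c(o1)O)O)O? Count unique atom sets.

4

[OX2H][c] is the SMARTS for a phenol: a hydroxyl oxygen attached to an aromatic carbon.
The molecule carries 4 separate instances of a hydroxyl group (-OH) meeting every constraint; each maps to a distinct set of atoms, giving 4 matches.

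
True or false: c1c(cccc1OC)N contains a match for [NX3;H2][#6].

True

The pattern [NX3;H2][#6] describes a trivalent nitrogen with two H attached to carbon — a primary amine.
The molecule carries a primary amino group (-NH2), whose atoms satisfy every constraint of the query, so the pattern matches.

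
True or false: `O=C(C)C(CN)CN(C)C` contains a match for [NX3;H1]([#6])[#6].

False

The pattern [NX3;H1]([#6])[#6] describes a trivalent nitrogen with one H, bonded to two carbons — a secondary amine.
The closest candidate here is a primary amino group (-NH2), but the nitrogen has H2 and only one carbon neighbour. No other fragment satisfies the full query, so there is no match.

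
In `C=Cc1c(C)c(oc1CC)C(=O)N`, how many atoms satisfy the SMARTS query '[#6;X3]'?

7

Check the 13 heavy atoms by environment: 1× o (aromatic, X2) → no; 4× c (aromatic, X3) → match; 3× C (X4) → no; 3× C (X3) → match; 1× O (X1) → no; 1× N (X3) → no.
Summing the matching environments: 4 + 3 = 7 matching atoms.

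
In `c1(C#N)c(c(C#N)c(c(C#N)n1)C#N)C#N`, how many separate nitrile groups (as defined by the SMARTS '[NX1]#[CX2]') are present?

5

[NX1]#[CX2] is the SMARTS for a nitrile: a nitrogen triple-bonded to a two-connected carbon.
The molecule carries 5 separate instances of a nitrile (-C#N) meeting every constraint; each maps to a distinct set of atoms, giving 5 matches.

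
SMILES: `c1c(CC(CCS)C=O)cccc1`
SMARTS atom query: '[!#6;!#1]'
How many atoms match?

The query [!#6;!#1] means: not carbon and not hydrogen — any heteroatom.
Check the 13 heavy atoms by environment: 5× C → no; 1× S → match; 1× O → match; 6× c (aromatic) → no.
Summing the matching environments: 1 + 1 = 2 matching atoms.

2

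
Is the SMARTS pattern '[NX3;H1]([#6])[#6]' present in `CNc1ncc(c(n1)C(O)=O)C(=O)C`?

Yes

The pattern [NX3;H1]([#6])[#6] describes a trivalent nitrogen with one H, bonded to two carbons — a secondary amine.
The molecule carries an N-methylamino group (-NHCH3), whose atoms satisfy every constraint of the query, so the pattern matches.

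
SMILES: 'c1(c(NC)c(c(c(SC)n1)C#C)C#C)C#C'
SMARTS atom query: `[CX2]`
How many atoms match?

The query [CX2] means: C with X2: aliphatic carbon with exactly 2 total connections.
Check the 16 heavy atoms by environment: 1× n (aromatic, X2) → no; 5× c (aromatic, X3) → no; 1× N (X3) → no; 2× C (X4) → no; 6× C (X2) → match; 1× S (X2) → no.
That gives 6 matching atoms.

6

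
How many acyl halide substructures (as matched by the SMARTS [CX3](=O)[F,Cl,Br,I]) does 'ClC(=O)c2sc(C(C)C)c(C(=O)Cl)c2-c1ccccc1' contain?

2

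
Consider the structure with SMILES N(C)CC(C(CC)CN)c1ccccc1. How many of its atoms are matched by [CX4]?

7

Check the 15 heavy atoms by environment: 7× C (X4) → match; 2× N (X3) → no; 6× c (aromatic, X3) → no.
That gives 7 matching atoms.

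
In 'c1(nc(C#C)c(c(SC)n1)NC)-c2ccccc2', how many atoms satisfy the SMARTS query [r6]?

12

The query [r6] means: r6 matches atoms in a six-membered ring.
Check the 18 heavy atoms by environment: 2× n (aromatic, in 6-ring) → match; 10× c (aromatic, in 6-ring) → match; 4× C (acyclic) → no; 1× S (acyclic) → no; 1× N (acyclic) → no.
Summing the matching environments: 2 + 10 = 12 matching atoms.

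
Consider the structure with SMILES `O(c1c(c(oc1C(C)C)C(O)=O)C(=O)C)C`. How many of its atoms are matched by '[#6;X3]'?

6

The query [#6;X3] means: any carbon (aromatic or not) with three total connections.
Check the 16 heavy atoms by environment: 1× o (aromatic, X2) → no; 4× c (aromatic, X3) → match; 2× C (X3) → match; 2× O (X1) → no; 2× O (X2) → no; 5× C (X4) → no.
Summing the matching environments: 4 + 2 = 6 matching atoms.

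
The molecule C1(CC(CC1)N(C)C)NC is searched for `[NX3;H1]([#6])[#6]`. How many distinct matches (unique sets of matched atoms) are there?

1

[NX3;H1]([#6])[#6] is the SMARTS for a secondary amine: a trivalent nitrogen with one H, bonded to two carbons.
Exactly one fragment in the molecule meets all constraints, giving 1 match.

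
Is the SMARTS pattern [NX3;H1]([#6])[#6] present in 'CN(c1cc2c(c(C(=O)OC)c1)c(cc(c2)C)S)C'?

The pattern [NX3;H1]([#6])[#6] describes a trivalent nitrogen with one H, bonded to two carbons — a secondary amine.
The closest candidate here is a dimethylamino group (-N(CH3)2), but the nitrogen has H0, not H1. No other fragment satisfies the full query, so there is no match.

No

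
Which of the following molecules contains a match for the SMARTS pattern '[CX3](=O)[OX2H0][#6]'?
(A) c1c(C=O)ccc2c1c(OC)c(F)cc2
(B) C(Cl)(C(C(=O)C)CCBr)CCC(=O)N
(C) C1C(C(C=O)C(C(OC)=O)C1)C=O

C

[CX3](=O)[OX2H0][#6] describes a carbonyl carbon bonded to an oxygen that is itself bonded to carbon (no H on that O) (an ester).
(A) has a methoxy ether (-OCH3) but the ether oxygen is not adjacent to a C=O carbon.
(B) has a primary amide (-C(=O)NH2) but the carbonyl is bonded to N, not to an O-C linkage.
(C) contains a methyl-ester group (-C(=O)OCH3), which satisfies every atom and bond constraint.
So the answer is (C).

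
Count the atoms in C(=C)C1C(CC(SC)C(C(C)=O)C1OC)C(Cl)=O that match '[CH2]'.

The query [CH2] means: aliphatic carbon with exactly two hydrogens.
Check the 18 heavy atoms by environment: 6× C (H1) → no; 2× C (H2) → match; 2× C (H0) → no; 3× O (H0) → no; 1× Cl (H0) → no; 3× C (H3) → no; 1× S (H0) → no.
That gives 2 matching atoms.

2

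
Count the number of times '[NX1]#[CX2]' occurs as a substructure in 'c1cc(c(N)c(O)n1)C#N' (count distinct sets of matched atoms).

1

[NX1]#[CX2] is the SMARTS for a nitrile: a nitrogen triple-bonded to a two-connected carbon.
Exactly one fragment in the molecule meets all constraints, giving 1 match.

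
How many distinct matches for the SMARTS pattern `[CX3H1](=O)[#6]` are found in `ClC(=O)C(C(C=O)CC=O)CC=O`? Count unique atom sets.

3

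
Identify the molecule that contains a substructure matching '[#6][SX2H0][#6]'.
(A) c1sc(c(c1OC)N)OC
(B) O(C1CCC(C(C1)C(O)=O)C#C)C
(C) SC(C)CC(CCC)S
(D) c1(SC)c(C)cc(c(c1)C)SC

[#6][SX2H0][#6] describes an aliphatic sulfur bridging two carbons with no H on the sulfur (a thioether).
(A) has a methoxy ether (-OCH3) but the bridging atom is O, not S.
(B) has a methoxy ether (-OCH3) but the bridging atom is O, not S.
(C) has a thiol (-SH) but the sulfur has H1, not H0 bridging two carbons.
(D) contains a methylthio ether (-SCH3), which satisfies every atom and bond constraint.
So the answer is (D).

D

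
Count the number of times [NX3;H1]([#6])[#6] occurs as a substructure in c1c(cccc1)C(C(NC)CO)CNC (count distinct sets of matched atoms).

2

[NX3;H1]([#6])[#6] is the SMARTS for a secondary amine: a trivalent nitrogen with one H, bonded to two carbons.
The molecule carries 2 separate instances of an N-methylamino group (-NHCH3) meeting every constraint; each maps to a distinct set of atoms, giving 2 matches.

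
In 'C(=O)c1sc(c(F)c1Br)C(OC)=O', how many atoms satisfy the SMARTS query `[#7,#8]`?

Check the 13 heavy atoms by environment: 1× s (aromatic) → no; 4× c (aromatic) → no; 3× C → no; 3× O → match; 1× Br → no; 1× F → no.
That gives 3 matching atoms.

3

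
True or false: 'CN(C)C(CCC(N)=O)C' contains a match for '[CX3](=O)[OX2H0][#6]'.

False

The pattern [CX3](=O)[OX2H0][#6] describes a carbonyl carbon bonded to an oxygen that is itself bonded to carbon (no H on that O) — an ester.
The closest candidate here is a primary amide (-C(=O)NH2), but the carbonyl is bonded to N, not to an O-C linkage. No other fragment satisfies the full query, so there is no match.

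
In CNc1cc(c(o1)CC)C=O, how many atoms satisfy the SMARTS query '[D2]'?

Check the 11 heavy atoms by environment: 1× o (aromatic, D2) → match; 3× c (aromatic, D3) → no; 1× c (aromatic, D2) → match; 1× N (D2) → match; 2× C (D1) → no; 2× C (D2) → match; 1× O (D1) → no.
Summing the matching environments: 1 + 1 + 1 + 2 = 5 matching atoms.

5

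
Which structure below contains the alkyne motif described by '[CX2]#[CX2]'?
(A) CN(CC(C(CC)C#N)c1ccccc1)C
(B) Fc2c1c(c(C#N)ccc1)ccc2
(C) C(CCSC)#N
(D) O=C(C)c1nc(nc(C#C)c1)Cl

D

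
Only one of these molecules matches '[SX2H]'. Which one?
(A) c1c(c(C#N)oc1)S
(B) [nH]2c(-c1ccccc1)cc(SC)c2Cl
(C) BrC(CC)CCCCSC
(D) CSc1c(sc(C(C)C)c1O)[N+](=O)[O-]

A

[SX2H] describes an aliphatic sulfur with two connections, one being H (a thiol).
(A) contains a thiol (-SH), which satisfies every atom and bond constraint.
(B) has a methylthio ether (-SCH3) but the sulfur has H0 (bonded to two carbons), not H1.
(C) has a methylthio ether (-SCH3) but the sulfur has H0 (bonded to two carbons), not H1.
(D) has a methylthio ether (-SCH3) but the sulfur has H0 (bonded to two carbons), not H1.
So the answer is (A).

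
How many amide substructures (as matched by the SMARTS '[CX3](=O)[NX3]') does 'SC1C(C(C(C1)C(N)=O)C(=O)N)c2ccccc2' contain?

2

[CX3](=O)[NX3] is the SMARTS for an amide: a carbonyl carbon bonded to a trivalent nitrogen.
The molecule carries 2 separate instances of a primary amide (-C(=O)NH2) meeting every constraint; each maps to a distinct set of atoms, giving 2 matches.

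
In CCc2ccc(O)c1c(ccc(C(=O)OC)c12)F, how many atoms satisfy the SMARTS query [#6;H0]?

The query [#6;H0] means: any carbon with no attached hydrogen.
Check the 18 heavy atoms by environment: 6× c (aromatic, H0) → match; 4× c (aromatic, H1) → no; 1× F (H0) → no; 1× C (H2) → no; 2× C (H3) → no; 1× C (H0) → match; 2× O (H0) → no; 1× O (H1) → no.
Summing the matching environments: 6 + 1 = 7 matching atoms.

7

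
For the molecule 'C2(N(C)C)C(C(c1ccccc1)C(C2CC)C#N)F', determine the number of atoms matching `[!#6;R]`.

The query [!#6;R] means: non-carbon atom that is part of a ring.
Check the 19 heavy atoms by environment: 5× C (in 5-ring) → no; 1× F (acyclic) → no; 6× c (aromatic, in 6-ring) → no; 2× N (acyclic) → no; 5× C (acyclic) → no.
No environment satisfies the query, so 0 matching atoms.

0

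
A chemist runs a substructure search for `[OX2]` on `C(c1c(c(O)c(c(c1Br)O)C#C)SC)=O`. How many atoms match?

The query [OX2] means: aliphatic oxygen with two total connections — ether, hydroxyl, or ester single-bond O.
Check the 15 heavy atoms by environment: 6× c (aromatic, X3) → no; 2× O (X2) → match; 1× C (X3) → no; 1× O (X1) → no; 1× Br (X1) → no; 2× C (X2) → no; 1× S (X2) → no; 1× C (X4) → no.
That gives 2 matching atoms.

2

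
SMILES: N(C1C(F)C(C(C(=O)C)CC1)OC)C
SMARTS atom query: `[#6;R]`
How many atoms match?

6

The query [#6;R] means: carbon that is part of a ring.
Check the 14 heavy atoms by environment: 6× C (in 6-ring) → match; 1× N (acyclic) → no; 4× C (acyclic) → no; 2× O (acyclic) → no; 1× F (acyclic) → no.
That gives 6 matching atoms.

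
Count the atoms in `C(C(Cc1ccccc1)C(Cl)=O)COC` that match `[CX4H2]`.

3

The query [CX4H2] means: sp3 carbon (X4) with exactly two hydrogens.
Check the 15 heavy atoms by environment: 3× C (H2, X4) → match; 1× C (H1, X4) → no; 1× C (H0, X3) → no; 1× O (H0, X1) → no; 1× Cl (H0, X1) → no; 1× O (H0, X2) → no; 1× C (H3, X4) → no; 1× c (aromatic, H0, X3) → no; 5× c (aromatic, H1, X3) → no.
That gives 3 matching atoms.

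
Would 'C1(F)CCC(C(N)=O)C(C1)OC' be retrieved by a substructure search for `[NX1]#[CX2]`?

No

The pattern [NX1]#[CX2] describes a nitrogen triple-bonded to a two-connected carbon — a nitrile.
The closest candidate here is a primary amide (-C(=O)NH2), but the nitrogen is NX3, not NX1. No other fragment satisfies the full query, so there is no match.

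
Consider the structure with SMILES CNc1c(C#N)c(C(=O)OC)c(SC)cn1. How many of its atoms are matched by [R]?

Check the 16 heavy atoms by environment: 1× n (aromatic, in 6-ring) → match; 5× c (aromatic, in 6-ring) → match; 5× C (acyclic) → no; 2× O (acyclic) → no; 1× S (acyclic) → no; 2× N (acyclic) → no.
Summing the matching environments: 1 + 5 = 6 matching atoms.

6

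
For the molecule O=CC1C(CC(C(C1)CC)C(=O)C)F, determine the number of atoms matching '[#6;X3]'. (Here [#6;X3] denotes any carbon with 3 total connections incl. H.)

The query [#6;X3] means: any carbon (aromatic or not) with three total connections.
Check the 14 heavy atoms by environment: 9× C (X4) → no; 1× F (X1) → no; 2× C (X3) → match; 2× O (X1) → no.
That gives 2 matching atoms.

2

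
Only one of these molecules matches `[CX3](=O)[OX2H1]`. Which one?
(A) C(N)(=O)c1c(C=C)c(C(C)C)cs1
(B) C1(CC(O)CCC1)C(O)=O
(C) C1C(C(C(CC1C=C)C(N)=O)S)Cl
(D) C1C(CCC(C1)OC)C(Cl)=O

B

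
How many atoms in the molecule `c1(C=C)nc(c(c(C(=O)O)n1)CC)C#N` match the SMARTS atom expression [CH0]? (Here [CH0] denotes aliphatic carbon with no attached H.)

2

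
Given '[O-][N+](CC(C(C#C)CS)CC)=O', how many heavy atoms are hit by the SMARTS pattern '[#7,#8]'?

3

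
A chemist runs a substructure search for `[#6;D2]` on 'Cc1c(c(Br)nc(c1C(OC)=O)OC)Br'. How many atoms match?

0

The query [#6;D2] means: any carbon bonded to exactly two heavy atoms.
Check the 15 heavy atoms by environment: 1× n (aromatic, D2) → no; 5× c (aromatic, D3) → no; 2× O (D2) → no; 3× C (D1) → no; 2× Br (D1) → no; 1× C (D3) → no; 1× O (D1) → no.
No environment satisfies the query, so 0 matching atoms.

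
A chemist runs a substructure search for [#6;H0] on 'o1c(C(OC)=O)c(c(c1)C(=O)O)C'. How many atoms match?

5

The query [#6;H0] means: any carbon with no attached hydrogen.
Check the 13 heavy atoms by environment: 1× o (aromatic, H0) → no; 1× c (aromatic, H1) → no; 3× c (aromatic, H0) → match; 2× C (H3) → no; 2× C (H0) → match; 3× O (H0) → no; 1× O (H1) → no.
Summing the matching environments: 3 + 2 = 5 matching atoms.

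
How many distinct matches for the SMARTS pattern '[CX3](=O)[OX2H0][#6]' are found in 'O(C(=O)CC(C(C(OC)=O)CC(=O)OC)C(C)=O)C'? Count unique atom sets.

[CX3](=O)[OX2H0][#6] is the SMARTS for an ester: a carbonyl carbon bonded to an oxygen that is itself bonded to carbon (no H on that O).
The molecule carries 3 separate instances of a methyl-ester group (-C(=O)OCH3) meeting every constraint; each maps to a distinct set of atoms, giving 3 matches.

3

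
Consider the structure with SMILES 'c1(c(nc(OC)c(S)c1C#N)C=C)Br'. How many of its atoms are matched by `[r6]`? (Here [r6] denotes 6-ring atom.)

6

The query [r6] means: r6 matches atoms in a six-membered ring.
Check the 14 heavy atoms by environment: 1× n (aromatic, in 6-ring) → match; 5× c (aromatic, in 6-ring) → match; 4× C (acyclic) → no; 1× S (acyclic) → no; 1× N (acyclic) → no; 1× O (acyclic) → no; 1× Br (acyclic) → no.
Summing the matching environments: 1 + 5 = 6 matching atoms.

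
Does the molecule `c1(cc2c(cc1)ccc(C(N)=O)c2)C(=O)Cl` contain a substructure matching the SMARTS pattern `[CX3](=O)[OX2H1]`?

No

The pattern [CX3](=O)[OX2H1] describes an sp2 carbon double-bonded to O and single-bonded to an -OH oxygen — a carboxylic acid.
The closest candidate here is an acyl chloride (-C(=O)Cl), but the carbonyl is bonded to Cl, not to an -OH oxygen. No other fragment satisfies the full query, so there is no match.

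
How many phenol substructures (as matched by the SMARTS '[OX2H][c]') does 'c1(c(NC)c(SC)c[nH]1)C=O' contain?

0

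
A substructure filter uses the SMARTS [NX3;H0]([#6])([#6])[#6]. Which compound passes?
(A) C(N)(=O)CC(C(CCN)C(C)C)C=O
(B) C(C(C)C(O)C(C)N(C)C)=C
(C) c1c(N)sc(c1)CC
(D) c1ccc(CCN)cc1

B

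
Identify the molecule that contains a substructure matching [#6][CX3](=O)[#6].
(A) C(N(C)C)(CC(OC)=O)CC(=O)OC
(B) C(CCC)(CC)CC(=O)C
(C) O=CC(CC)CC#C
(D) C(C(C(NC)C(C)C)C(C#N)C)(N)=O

B

[#6][CX3](=O)[#6] describes a carbonyl carbon (no H) flanked by two carbons (a ketone).
(A) has a methyl-ester group (-C(=O)OCH3) but one neighbour of the carbonyl carbon is O, not C.
(B) contains an acetyl/ketone group (-C(=O)CH3), which satisfies every atom and bond constraint.
(C) has an aldehyde (-CHO) but the carbonyl carbon has H1, so it is not flanked by two carbons.
(D) has a primary amide (-C(=O)NH2) but one neighbour of the carbonyl carbon is N, not C.
So the answer is (B).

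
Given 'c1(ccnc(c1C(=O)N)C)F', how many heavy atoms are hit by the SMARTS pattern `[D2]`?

3

The query [D2] means: atom with exactly two heavy-atom neighbours.
Check the 11 heavy atoms by environment: 1× n (aromatic, D2) → match; 2× c (aromatic, D2) → match; 3× c (aromatic, D3) → no; 1× C (D1) → no; 1× F (D1) → no; 1× C (D3) → no; 1× O (D1) → no; 1× N (D1) → no.
Summing the matching environments: 1 + 2 = 3 matching atoms.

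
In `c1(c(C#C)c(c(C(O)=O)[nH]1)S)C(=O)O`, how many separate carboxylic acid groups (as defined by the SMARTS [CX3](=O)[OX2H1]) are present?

2

[CX3](=O)[OX2H1] is the SMARTS for a carboxylic acid: an sp2 carbon double-bonded to O and single-bonded to an -OH oxygen.
The molecule carries 2 separate instances of a carboxylic acid group (-C(=O)OH) meeting every constraint; each maps to a distinct set of atoms, giving 2 matches.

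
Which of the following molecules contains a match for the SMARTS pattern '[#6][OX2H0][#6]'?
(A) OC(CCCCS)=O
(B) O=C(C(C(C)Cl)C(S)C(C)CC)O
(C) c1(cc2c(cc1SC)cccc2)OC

[#6][OX2H0][#6] describes an aliphatic oxygen bridging two carbons with no H on the oxygen (an ether).
(A) has a carboxylic acid group (-C(=O)OH) but the -OH oxygen has H1; the =O is OX1, not OX2.
(B) has a carboxylic acid group (-C(=O)OH) but the -OH oxygen has H1; the =O is OX1, not OX2.
(C) contains a methoxy ether (-OCH3), which satisfies every atom and bond constraint.
So the answer is (C).

C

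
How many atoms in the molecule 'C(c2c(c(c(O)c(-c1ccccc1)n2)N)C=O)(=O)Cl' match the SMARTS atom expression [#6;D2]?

6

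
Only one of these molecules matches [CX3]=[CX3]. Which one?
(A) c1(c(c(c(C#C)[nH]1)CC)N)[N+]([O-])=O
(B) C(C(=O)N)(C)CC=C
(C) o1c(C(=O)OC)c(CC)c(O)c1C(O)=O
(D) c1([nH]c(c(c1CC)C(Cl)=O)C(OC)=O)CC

B

[CX3]=[CX3] describes a non-aromatic C=C double bond between two sp2 carbons (an alkene).
(A) has an ethyl group (-CH2CH3) but its C-C bond is a single bond between CX4 carbons, not CX3=CX3.
(B) contains a vinyl group (-CH=CH2), which satisfies every atom and bond constraint.
(C) has an ethyl group (-CH2CH3) but its C-C bond is a single bond between CX4 carbons, not CX3=CX3.
(D) has an ethyl group (-CH2CH3) but its C-C bond is a single bond between CX4 carbons, not CX3=CX3.
So the answer is (B).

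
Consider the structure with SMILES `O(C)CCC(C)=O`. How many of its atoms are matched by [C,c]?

5

The query [C,c] means: comma = OR; matches aliphatic or aromatic carbon — same as #6.
Check the 7 heavy atoms by environment: 5× C → match; 2× O → no.
That gives 5 matching atoms.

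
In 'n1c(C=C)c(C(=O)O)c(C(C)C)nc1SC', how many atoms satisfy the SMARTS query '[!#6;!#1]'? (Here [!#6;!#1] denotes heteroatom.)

The query [!#6;!#1] means: not carbon and not hydrogen — any heteroatom.
Check the 16 heavy atoms by environment: 2× n (aromatic) → match; 4× c (aromatic) → no; 7× C → no; 1× S → match; 2× O → match.
Summing the matching environments: 2 + 1 + 2 = 5 matching atoms.

5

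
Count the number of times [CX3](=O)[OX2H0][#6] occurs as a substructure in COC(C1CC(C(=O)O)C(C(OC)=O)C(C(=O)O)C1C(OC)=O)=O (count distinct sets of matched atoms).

3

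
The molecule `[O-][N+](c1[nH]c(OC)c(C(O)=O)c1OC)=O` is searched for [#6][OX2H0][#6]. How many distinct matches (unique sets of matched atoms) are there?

2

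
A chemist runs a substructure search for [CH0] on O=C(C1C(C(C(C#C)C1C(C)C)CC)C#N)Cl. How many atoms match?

The query [CH0] means: aliphatic carbon with no attached hydrogen.
Check the 17 heavy atoms by environment: 7× C (H1) → no; 3× C (H0) → match; 1× O (H0) → no; 1× Cl (H0) → no; 1× C (H2) → no; 3× C (H3) → no; 1× N (H0) → no.
That gives 3 matching atoms.

3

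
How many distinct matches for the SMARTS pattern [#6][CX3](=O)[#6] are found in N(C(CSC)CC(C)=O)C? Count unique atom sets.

1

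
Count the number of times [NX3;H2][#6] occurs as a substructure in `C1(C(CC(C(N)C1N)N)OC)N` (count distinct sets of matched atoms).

4

[NX3;H2][#6] is the SMARTS for a primary amine: a trivalent nitrogen with two H attached to carbon.
The molecule carries 4 separate instances of a primary amino group (-NH2) meeting every constraint; each maps to a distinct set of atoms, giving 4 matches.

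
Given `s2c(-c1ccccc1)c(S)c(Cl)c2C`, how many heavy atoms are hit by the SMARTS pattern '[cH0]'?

5

The query [cH0] means: aromatic carbon with no attached hydrogen (substituted or ring-fusion).
Check the 14 heavy atoms by environment: 1× s (aromatic, H0) → no; 5× c (aromatic, H0) → match; 1× S (H1) → no; 5× c (aromatic, H1) → no; 1× Cl (H0) → no; 1× C (H3) → no.
That gives 5 matching atoms.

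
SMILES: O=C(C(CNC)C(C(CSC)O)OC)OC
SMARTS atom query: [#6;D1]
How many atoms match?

The query [#6;D1] means: carbon bonded to exactly one heavy atom.
Check the 16 heavy atoms by environment: 2× C (D2) → no; 4× C (D3) → no; 2× O (D1) → no; 2× O (D2) → no; 4× C (D1) → match; 1× N (D2) → no; 1× S (D2) → no.
That gives 4 matching atoms.

4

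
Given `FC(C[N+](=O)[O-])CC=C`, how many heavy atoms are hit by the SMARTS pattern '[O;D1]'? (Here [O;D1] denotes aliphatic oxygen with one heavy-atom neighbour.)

2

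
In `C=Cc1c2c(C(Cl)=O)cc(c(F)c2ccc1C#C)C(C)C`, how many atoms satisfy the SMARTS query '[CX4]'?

3

Check the 21 heavy atoms by environment: 10× c (aromatic, X3) → no; 1× F (X1) → no; 2× C (X2) → no; 3× C (X3) → no; 3× C (X4) → match; 1× O (X1) → no; 1× Cl (X1) → no.
That gives 3 matching atoms.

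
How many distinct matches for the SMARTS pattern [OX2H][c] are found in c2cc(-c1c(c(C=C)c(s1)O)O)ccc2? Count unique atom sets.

2

[OX2H][c] is the SMARTS for a phenol: a hydroxyl oxygen attached to an aromatic carbon.
The molecule carries 2 separate instances of a hydroxyl group (-OH) meeting every constraint; each maps to a distinct set of atoms, giving 2 matches.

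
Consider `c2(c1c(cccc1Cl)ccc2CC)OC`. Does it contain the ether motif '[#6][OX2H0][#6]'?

Yes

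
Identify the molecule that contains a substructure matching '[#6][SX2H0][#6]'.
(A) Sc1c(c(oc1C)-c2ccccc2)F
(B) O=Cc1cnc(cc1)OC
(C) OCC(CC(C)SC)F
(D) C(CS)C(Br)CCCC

C

[#6][SX2H0][#6] describes an aliphatic sulfur bridging two carbons with no H on the sulfur (a thioether).
(A) has a thiol (-SH) but the sulfur has H1, not H0 bridging two carbons.
(B) has a methoxy ether (-OCH3) but the bridging atom is O, not S.
(C) contains a methylthio ether (-SCH3), which satisfies every atom and bond constraint.
(D) has a thiol (-SH) but the sulfur has H1, not H0 bridging two carbons.
So the answer is (C).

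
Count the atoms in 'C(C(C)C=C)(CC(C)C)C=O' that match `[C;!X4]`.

The query [C;!X4] means: aliphatic carbon that does not have four total connections.
Check the 11 heavy atoms by environment: 7× C (X4) → no; 3× C (X3) → match; 1× O (X1) → no.
That gives 3 matching atoms.

3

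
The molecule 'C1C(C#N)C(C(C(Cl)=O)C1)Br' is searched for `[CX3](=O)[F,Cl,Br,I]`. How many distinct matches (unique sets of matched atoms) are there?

1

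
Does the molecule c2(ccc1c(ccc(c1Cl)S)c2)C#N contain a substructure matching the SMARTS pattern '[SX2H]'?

Yes

The pattern [SX2H] describes an aliphatic sulfur with two connections, one being H — a thiol.
The molecule carries a thiol (-SH), whose atoms satisfy every constraint of the query, so the pattern matches.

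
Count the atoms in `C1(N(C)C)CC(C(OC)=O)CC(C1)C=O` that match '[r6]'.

The query [r6] means: r6 matches atoms in a six-membered ring.
Check the 15 heavy atoms by environment: 6× C (in 6-ring) → match; 1× N (acyclic) → no; 5× C (acyclic) → no; 3× O (acyclic) → no.
That gives 6 matching atoms.

6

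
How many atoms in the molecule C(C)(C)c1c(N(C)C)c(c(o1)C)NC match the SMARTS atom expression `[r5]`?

5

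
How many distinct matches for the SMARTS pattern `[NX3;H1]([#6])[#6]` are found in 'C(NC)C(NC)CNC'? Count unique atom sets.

[NX3;H1]([#6])[#6] is the SMARTS for a secondary amine: a trivalent nitrogen with one H, bonded to two carbons.
The molecule carries 3 separate instances of an N-methylamino group (-NHCH3) meeting every constraint; each maps to a distinct set of atoms, giving 3 matches.

3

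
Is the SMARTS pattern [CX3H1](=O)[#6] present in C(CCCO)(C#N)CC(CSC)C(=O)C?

No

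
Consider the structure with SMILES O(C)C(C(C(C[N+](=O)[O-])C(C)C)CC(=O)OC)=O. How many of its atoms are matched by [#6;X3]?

2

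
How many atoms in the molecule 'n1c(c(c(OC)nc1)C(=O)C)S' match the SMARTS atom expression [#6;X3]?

5

The query [#6;X3] means: any carbon (aromatic or not) with three total connections.
Check the 12 heavy atoms by environment: 2× n (aromatic, X2) → no; 4× c (aromatic, X3) → match; 1× O (X2) → no; 2× C (X4) → no; 1× C (X3) → match; 1× O (X1) → no; 1× S (X2) → no.
Summing the matching environments: 4 + 1 = 5 matching atoms.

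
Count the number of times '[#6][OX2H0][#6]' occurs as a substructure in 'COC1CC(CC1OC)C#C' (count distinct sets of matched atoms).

[#6][OX2H0][#6] is the SMARTS for an ether: an aliphatic oxygen bridging two carbons with no H on the oxygen.
The molecule carries 2 separate instances of a methoxy ether (-OCH3) meeting every constraint; each maps to a distinct set of atoms, giving 2 matches.

2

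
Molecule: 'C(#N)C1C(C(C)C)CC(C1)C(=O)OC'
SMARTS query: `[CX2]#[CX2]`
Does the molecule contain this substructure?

The pattern [CX2]#[CX2] describes a carbon-carbon triple bond — an alkyne.
The closest candidate here is a nitrile (-C#N), but the triple bond is C#N, not C#C. No other fragment satisfies the full query, so there is no match.

No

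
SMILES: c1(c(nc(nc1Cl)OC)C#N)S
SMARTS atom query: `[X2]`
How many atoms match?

5

Check the 12 heavy atoms by environment: 2× n (aromatic, X2) → match; 4× c (aromatic, X3) → no; 1× O (X2) → match; 1× C (X4) → no; 1× C (X2) → match; 1× N (X1) → no; 1× Cl (X1) → no; 1× S (X2) → match.
Summing the matching environments: 2 + 1 + 1 + 1 = 5 matching atoms.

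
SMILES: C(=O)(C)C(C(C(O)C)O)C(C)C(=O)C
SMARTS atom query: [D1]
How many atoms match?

8

Check the 14 heavy atoms by environment: 4× C (D1) → match; 6× C (D3) → no; 4× O (D1) → match.
Summing the matching environments: 4 + 4 = 8 matching atoms.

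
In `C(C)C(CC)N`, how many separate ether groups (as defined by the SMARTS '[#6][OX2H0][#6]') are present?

[#6][OX2H0][#6] is the SMARTS for an ether: an aliphatic oxygen bridging two carbons with no H on the oxygen.
No fragment in the molecule satisfies every constraint, giving 0 matches.

0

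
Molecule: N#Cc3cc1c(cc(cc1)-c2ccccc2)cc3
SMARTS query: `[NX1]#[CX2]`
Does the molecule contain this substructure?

Yes

The pattern [NX1]#[CX2] describes a nitrogen triple-bonded to a two-connected carbon — a nitrile.
The molecule carries a nitrile (-C#N), whose atoms satisfy every constraint of the query, so the pattern matches.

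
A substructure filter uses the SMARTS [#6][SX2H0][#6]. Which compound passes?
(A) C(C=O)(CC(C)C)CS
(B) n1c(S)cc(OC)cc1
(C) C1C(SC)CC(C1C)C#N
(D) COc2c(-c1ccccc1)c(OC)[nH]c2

C

[#6][SX2H0][#6] describes an aliphatic sulfur bridging two carbons with no H on the sulfur (a thioether).
(A) has a thiol (-SH) but the sulfur has H1, not H0 bridging two carbons.
(B) has a thiol (-SH) but the sulfur has H1, not H0 bridging two carbons.
(C) contains a methylthio ether (-SCH3), which satisfies every atom and bond constraint.
(D) has a methoxy ether (-OCH3) but the bridging atom is O, not S.
So the answer is (C).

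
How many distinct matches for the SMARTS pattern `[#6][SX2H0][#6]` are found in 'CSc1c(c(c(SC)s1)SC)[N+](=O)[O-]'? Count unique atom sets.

[#6][SX2H0][#6] is the SMARTS for a thioether: an aliphatic sulfur bridging two carbons with no H on the sulfur.
The molecule carries 3 separate instances of a methylthio ether (-SCH3) meeting every constraint; each maps to a distinct set of atoms, giving 3 matches.

3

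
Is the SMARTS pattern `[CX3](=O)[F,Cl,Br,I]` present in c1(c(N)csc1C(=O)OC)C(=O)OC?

The pattern [CX3](=O)[F,Cl,Br,I] describes a carbonyl carbon bonded to a halogen — an acyl halide.
The closest candidate here is a methyl-ester group (-C(=O)OCH3), but the carbonyl is bonded to -O-C, not to a halogen. No other fragment satisfies the full query, so there is no match.

No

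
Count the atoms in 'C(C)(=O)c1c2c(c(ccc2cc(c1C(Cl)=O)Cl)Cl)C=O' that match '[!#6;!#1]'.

6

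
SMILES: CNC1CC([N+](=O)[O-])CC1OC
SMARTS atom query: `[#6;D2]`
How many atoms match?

2

Check the 12 heavy atoms by environment: 3× C (D3) → no; 2× C (D2) → match; 1× O (D2) → no; 2× C (D1) → no; 1× N (charge +1, D3) → no; 1× O (charge -1, D1) → no; 1× O (D1) → no; 1× N (D2) → no.
That gives 2 matching atoms.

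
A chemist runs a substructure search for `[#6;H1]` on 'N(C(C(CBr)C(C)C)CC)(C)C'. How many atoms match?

3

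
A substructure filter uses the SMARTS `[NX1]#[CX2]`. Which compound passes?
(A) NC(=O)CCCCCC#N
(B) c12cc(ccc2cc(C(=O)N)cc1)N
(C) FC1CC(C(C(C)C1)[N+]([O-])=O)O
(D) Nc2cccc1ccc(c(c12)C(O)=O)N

A

[NX1]#[CX2] describes a nitrogen triple-bonded to a two-connected carbon (a nitrile).
(A) contains a nitrile (-C#N), which satisfies every atom and bond constraint.
(B) has a primary amino group (-NH2) but the nitrogen is NX3 (three connections), not NX1 triple-bonded.
(C) has a nitro group (-[N+](=O)[O-]) but there is no C#N triple bond.
(D) has a primary amino group (-NH2) but the nitrogen is NX3 (three connections), not NX1 triple-bonded.
So the answer is (A).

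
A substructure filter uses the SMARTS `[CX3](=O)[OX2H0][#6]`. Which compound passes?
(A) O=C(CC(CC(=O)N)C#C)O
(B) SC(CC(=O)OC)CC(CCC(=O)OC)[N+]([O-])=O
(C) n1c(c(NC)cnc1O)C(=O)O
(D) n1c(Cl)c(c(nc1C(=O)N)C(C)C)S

[CX3](=O)[OX2H0][#6] describes a carbonyl carbon bonded to an oxygen that is itself bonded to carbon (no H on that O) (an ester).
(A) has a primary amide (-C(=O)NH2) but the carbonyl is bonded to N, not to an O-C linkage.
(B) contains a methyl-ester group (-C(=O)OCH3), which satisfies every atom and bond constraint.
(C) has a carboxylic acid group (-C(=O)OH) but the singly-bonded O carries H (OX2H1, not H0).
(D) has a primary amide (-C(=O)NH2) but the carbonyl is bonded to N, not to an O-C linkage.
So the answer is (B).

B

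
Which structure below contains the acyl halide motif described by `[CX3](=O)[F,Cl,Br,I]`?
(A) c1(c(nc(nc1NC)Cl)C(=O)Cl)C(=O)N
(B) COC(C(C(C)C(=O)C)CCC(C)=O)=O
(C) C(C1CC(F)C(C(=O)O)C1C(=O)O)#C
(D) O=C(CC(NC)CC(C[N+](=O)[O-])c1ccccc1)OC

[CX3](=O)[F,Cl,Br,I] describes a carbonyl carbon bonded to a halogen (an acyl halide).
(A) contains an acyl chloride (-C(=O)Cl), which satisfies every atom and bond constraint.
(B) has a methyl-ester group (-C(=O)OCH3) but the carbonyl is bonded to -O-C, not to a halogen.
(C) has a carboxylic acid group (-C(=O)OH) but the carbonyl is bonded to -OH, not to a halogen.
(D) has a methyl-ester group (-C(=O)OCH3) but the carbonyl is bonded to -O-C, not to a halogen.
So the answer is (A).

A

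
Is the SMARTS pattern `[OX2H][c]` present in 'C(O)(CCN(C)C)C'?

The pattern [OX2H][c] describes a hydroxyl oxygen attached to an aromatic carbon — a phenol.
The closest candidate here is a hydroxyl group (-OH), but the -OH is on an aliphatic carbon, not an aromatic c. No other fragment satisfies the full query, so there is no match.

No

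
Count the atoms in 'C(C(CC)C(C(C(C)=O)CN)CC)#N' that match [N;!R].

2

The query [N;!R] means: aliphatic nitrogen not in a ring.
Check the 14 heavy atoms by environment: 11× C (acyclic) → no; 1× O (acyclic) → no; 2× N (acyclic) → match.
That gives 2 matching atoms.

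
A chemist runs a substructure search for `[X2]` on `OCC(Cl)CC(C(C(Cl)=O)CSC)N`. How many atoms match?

2

The query [X2] means: any atom with exactly two total connections (bonds + H).
Check the 14 heavy atoms by environment: 7× C (X4) → no; 2× Cl (X1) → no; 1× S (X2) → match; 1× O (X2) → match; 1× C (X3) → no; 1× O (X1) → no; 1× N (X3) → no.
Summing the matching environments: 1 + 1 = 2 matching atoms.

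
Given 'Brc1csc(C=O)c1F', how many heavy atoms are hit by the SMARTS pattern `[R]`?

5

The query [R] means: R matches any atom that is part of a ring.
Check the 9 heavy atoms by environment: 1× s (aromatic, in 5-ring) → match; 4× c (aromatic, in 5-ring) → match; 1× F (acyclic) → no; 1× C (acyclic) → no; 1× O (acyclic) → no; 1× Br (acyclic) → no.
Summing the matching environments: 1 + 4 = 5 matching atoms.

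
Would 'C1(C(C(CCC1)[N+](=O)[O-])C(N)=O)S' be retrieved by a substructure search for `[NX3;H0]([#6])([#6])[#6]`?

No

The pattern [NX3;H0]([#6])([#6])[#6] describes a trivalent nitrogen with no H, bonded to three carbons — a tertiary amine.
The closest candidate here is a primary amide (-C(=O)NH2), but the amide nitrogen has H2 and only one carbon neighbour. No other fragment satisfies the full query, so there is no match.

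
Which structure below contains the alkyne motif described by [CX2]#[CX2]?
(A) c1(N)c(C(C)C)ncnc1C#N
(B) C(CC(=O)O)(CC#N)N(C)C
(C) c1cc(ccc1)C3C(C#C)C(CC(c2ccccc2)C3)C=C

[CX2]#[CX2] describes a carbon-carbon triple bond (an alkyne).
(A) has a nitrile (-C#N) but the triple bond is C#N, not C#C.
(B) has a nitrile (-C#N) but the triple bond is C#N, not C#C.
(C) contains an ethynyl group (-C#CH), which satisfies every atom and bond constraint.
So the answer is (C).

C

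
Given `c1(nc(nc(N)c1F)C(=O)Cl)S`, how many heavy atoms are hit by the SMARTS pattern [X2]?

Check the 12 heavy atoms by environment: 2× n (aromatic, X2) → match; 4× c (aromatic, X3) → no; 1× S (X2) → match; 1× C (X3) → no; 1× O (X1) → no; 1× Cl (X1) → no; 1× F (X1) → no; 1× N (X3) → no.
Summing the matching environments: 2 + 1 = 3 matching atoms.

3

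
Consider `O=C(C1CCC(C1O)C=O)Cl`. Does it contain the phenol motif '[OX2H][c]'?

No

The pattern [OX2H][c] describes a hydroxyl oxygen attached to an aromatic carbon — a phenol.
The closest candidate here is a hydroxyl group (-OH), but the -OH is on an aliphatic carbon, not an aromatic c. No other fragment satisfies the full query, so there is no match.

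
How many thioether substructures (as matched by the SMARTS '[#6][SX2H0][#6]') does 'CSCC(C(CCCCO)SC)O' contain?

2

[#6][SX2H0][#6] is the SMARTS for a thioether: an aliphatic sulfur bridging two carbons with no H on the sulfur.
The molecule carries 2 separate instances of a methylthio ether (-SCH3) meeting every constraint; each maps to a distinct set of atoms, giving 2 matches.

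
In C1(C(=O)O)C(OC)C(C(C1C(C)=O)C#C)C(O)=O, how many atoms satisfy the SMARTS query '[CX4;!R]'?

2

The query [CX4;!R] means: aliphatic carbon with four total connections, not in a ring.
Check the 18 heavy atoms by environment: 5× C (X4, in 5-ring) → no; 3× O (X2, acyclic) → no; 2× C (X4, acyclic) → match; 2× C (X2, acyclic) → no; 3× C (X3, acyclic) → no; 3× O (X1, acyclic) → no.
That gives 2 matching atoms.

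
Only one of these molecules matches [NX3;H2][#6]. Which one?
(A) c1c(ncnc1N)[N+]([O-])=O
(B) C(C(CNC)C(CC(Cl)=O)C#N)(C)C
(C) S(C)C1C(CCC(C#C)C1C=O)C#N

A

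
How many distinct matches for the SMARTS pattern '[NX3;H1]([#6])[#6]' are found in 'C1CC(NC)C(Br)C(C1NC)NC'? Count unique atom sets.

3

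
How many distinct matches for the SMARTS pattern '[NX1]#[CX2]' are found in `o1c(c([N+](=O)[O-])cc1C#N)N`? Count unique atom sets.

1

[NX1]#[CX2] is the SMARTS for a nitrile: a nitrogen triple-bonded to a two-connected carbon.
Exactly one fragment in the molecule meets all constraints, giving 1 match.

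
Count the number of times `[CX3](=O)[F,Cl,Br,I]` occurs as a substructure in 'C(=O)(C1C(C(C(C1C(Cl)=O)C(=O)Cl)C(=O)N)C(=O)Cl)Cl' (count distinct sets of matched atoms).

[CX3](=O)[F,Cl,Br,I] is the SMARTS for an acyl halide: a carbonyl carbon bonded to a halogen.
The molecule carries 4 separate instances of an acyl chloride (-C(=O)Cl) meeting every constraint; each maps to a distinct set of atoms, giving 4 matches.

4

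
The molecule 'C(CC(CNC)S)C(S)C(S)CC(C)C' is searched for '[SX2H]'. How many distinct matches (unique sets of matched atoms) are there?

[SX2H] is the SMARTS for a thiol: an aliphatic sulfur with two connections, one being H.
The molecule carries 3 separate instances of a thiol (-SH) meeting every constraint; each maps to a distinct set of atoms, giving 3 matches.

3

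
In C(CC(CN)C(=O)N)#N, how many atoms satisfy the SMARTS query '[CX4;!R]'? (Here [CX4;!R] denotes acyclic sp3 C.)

3

The query [CX4;!R] means: aliphatic carbon with four total connections, not in a ring.
Check the 9 heavy atoms by environment: 3× C (X4, acyclic) → match; 1× C (X2, acyclic) → no; 1× N (X1, acyclic) → no; 1× C (X3, acyclic) → no; 1× O (X1, acyclic) → no; 2× N (X3, acyclic) → no.
That gives 3 matching atoms.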